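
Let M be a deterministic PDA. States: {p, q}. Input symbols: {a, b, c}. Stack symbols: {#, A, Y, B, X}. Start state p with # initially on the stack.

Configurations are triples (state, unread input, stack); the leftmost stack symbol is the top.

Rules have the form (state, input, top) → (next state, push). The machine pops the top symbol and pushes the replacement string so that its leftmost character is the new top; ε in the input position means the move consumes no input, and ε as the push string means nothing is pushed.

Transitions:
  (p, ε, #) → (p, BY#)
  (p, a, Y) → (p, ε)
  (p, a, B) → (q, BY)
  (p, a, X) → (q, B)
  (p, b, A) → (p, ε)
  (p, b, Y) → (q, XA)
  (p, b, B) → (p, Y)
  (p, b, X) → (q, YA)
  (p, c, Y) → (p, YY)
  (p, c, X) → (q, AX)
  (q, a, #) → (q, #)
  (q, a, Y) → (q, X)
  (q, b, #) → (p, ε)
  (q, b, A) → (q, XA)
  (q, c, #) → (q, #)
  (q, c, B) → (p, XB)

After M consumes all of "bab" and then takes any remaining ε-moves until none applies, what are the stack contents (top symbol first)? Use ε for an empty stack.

XA#

(p, bab, #)
  ε-move, top #: go to p, push BY# → (p, bab, BY#)
  read b, top B: go to p, push Y → (p, ab, YY#)
  read a, top Y: go to p, push ε → (p, b, Y#)
  read b, top Y: go to q, push XA → (q, ε, XA#)
All input consumed in state q with stack XA#.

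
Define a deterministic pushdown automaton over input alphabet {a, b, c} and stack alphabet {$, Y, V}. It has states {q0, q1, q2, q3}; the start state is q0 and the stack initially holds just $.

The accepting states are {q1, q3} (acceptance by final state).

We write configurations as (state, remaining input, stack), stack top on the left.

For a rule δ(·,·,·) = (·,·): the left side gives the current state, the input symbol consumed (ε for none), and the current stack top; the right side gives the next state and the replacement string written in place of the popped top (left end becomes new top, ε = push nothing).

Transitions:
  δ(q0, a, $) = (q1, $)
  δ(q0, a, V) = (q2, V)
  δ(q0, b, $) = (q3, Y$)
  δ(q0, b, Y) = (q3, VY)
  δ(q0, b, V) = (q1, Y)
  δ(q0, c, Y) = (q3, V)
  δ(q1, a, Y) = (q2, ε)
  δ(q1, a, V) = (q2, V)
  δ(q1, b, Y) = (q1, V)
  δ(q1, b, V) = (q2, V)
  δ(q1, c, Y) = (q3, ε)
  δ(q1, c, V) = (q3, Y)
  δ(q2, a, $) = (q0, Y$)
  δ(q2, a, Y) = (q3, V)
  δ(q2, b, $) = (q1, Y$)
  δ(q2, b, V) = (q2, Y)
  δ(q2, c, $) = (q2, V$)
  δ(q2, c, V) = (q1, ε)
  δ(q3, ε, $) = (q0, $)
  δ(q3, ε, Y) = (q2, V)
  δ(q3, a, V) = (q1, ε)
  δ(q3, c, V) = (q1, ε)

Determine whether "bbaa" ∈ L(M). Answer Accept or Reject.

(q0, bbaa, $)
  read b, top $: go to q3, push Y$ → (q3, baa, Y$)
  ε-move, top Y: go to q2, push V → (q2, baa, V$)
  read b, top V: go to q2, push Y → (q2, aa, Y$)
  read a, top Y: go to q3, push V → (q3, a, V$)
  read a, top V: go to q1, push ε → (q1, ε, $)
All input consumed; state q1 ∈ F.

Accept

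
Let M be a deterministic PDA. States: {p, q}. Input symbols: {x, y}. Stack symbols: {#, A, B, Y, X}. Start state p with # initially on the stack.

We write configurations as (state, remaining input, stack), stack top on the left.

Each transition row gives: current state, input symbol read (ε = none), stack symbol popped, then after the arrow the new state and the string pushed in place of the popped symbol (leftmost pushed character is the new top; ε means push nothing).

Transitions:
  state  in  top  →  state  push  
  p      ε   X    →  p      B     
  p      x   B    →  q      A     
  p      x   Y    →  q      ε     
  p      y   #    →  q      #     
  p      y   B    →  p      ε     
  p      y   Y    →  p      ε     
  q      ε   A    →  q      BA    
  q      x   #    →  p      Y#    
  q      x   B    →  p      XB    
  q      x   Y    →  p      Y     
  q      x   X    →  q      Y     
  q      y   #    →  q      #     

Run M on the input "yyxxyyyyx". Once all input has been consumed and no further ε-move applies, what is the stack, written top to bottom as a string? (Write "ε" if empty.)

Y#

(p, yyxxyyyyx, #) ⊢ (q, yxxyyyyx, #) ⊢ (q, xxyyyyx, #) ⊢ (p, xyyyyx, Y#) ⊢ (q, yyyyx, #) ⊢ (q, yyyx, #) ⊢ (q, yyx, #) ⊢ (q, yx, #) ⊢ (q, x, #) ⊢ (p, ε, Y#)
All input consumed in state p with stack Y#.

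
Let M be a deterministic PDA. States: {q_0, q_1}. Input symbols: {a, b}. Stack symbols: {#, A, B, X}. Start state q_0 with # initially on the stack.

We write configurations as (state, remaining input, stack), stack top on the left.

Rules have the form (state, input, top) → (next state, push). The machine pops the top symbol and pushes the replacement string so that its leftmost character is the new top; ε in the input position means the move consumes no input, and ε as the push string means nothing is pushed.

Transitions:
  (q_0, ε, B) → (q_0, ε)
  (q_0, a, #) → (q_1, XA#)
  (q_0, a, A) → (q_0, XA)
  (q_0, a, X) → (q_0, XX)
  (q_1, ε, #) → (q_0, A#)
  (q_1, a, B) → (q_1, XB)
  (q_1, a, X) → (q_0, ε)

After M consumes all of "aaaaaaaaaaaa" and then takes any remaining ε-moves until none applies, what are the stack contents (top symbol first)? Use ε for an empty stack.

(q_0, aaaaaaaaaaaa, #)
  read a, top #: go to q_1, push XA# → (q_1, aaaaaaaaaaa, XA#)
  read a, top X: go to q_0, push ε → (q_0, aaaaaaaaaa, A#)
  read a, top A: go to q_0, push XA → (q_0, aaaaaaaaa, XA#)
  read a, top X: go to q_0, push XX → (q_0, aaaaaaaa, XXA#)
  read a, top X: go to q_0, push XX → (q_0, aaaaaaa, XXXA#)
  read a, top X: go to q_0, push XX → (q_0, aaaaaa, XXXXA#)
  read a, top X: go to q_0, push XX → (q_0, aaaaa, XXXXXA#)
  read a, top X: go to q_0, push XX → (q_0, aaaa, XXXXXXA#)
  read a, top X: go to q_0, push XX → (q_0, aaa, XXXXXXXA#)
  read a, top X: go to q_0, push XX → (q_0, aa, XXXXXXXXA#)
  read a, top X: go to q_0, push XX → (q_0, a, XXXXXXXXXA#)
  read a, top X: go to q_0, push XX → (q_0, ε, XXXXXXXXXXA#)
All input consumed in state q_0 with stack XXXXXXXXXXA#.

XXXXXXXXXXA#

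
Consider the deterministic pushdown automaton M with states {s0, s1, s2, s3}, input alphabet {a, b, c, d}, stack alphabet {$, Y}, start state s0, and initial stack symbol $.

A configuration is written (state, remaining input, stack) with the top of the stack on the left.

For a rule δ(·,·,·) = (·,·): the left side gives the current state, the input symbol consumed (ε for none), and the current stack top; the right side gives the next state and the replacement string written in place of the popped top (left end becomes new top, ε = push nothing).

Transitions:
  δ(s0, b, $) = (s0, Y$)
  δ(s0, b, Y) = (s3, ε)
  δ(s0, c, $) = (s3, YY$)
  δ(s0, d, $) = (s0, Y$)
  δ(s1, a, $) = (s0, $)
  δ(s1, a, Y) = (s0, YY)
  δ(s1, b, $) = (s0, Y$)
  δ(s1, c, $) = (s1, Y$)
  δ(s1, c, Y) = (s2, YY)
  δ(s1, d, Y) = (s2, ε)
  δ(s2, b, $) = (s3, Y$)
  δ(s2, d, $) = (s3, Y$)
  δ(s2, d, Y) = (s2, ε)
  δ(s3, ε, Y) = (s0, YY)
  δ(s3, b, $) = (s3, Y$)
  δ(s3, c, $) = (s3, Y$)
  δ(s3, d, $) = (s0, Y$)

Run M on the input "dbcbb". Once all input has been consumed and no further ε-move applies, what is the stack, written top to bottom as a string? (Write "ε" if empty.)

YY$

(s0, dbcbb, $)
  read d, top $: go to s0, push Y$ → (s0, bcbb, Y$)
  read b, top Y: go to s3, push ε → (s3, cbb, $)
  read c, top $: go to s3, push Y$ → (s3, bb, Y$)
  ε-move, top Y: go to s0, push YY → (s0, bb, YY$)
  read b, top Y: go to s3, push ε → (s3, b, Y$)
  ε-move, top Y: go to s0, push YY → (s0, b, YY$)
  read b, top Y: go to s3, push ε → (s3, ε, Y$)
  ε-move, top Y: go to s0, push YY → (s0, ε, YY$)
All input consumed in state s0 with stack YY$.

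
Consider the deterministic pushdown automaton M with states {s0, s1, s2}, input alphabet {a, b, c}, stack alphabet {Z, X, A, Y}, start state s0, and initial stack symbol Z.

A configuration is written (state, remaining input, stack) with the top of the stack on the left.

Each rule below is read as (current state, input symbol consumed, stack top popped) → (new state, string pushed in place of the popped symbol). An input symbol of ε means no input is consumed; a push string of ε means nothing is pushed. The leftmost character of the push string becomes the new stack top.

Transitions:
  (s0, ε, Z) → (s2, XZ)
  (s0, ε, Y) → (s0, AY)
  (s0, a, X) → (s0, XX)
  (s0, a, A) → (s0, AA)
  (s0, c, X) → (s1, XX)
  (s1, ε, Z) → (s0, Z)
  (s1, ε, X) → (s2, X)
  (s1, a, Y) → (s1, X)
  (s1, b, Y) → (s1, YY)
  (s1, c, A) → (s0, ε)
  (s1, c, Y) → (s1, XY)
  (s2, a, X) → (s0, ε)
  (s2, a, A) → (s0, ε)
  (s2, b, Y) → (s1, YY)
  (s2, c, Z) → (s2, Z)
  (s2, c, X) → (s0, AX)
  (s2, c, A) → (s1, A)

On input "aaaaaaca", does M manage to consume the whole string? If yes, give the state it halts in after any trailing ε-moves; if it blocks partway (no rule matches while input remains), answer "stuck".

s0

(s0, aaaaaaca, Z)
  ε-move, top Z: go to s2, push XZ → (s2, aaaaaaca, XZ)
  read a, top X: go to s0, push ε → (s0, aaaaaca, Z)
  ε-move, top Z: go to s2, push XZ → (s2, aaaaaca, XZ)
  read a, top X: go to s0, push ε → (s0, aaaaca, Z)
  ε-move, top Z: go to s2, push XZ → (s2, aaaaca, XZ)
  read a, top X: go to s0, push ε → (s0, aaaca, Z)
  ε-move, top Z: go to s2, push XZ → (s2, aaaca, XZ)
  read a, top X: go to s0, push ε → (s0, aaca, Z)
  ε-move, top Z: go to s2, push XZ → (s2, aaca, XZ)
  read a, top X: go to s0, push ε → (s0, aca, Z)
  ε-move, top Z: go to s2, push XZ → (s2, aca, XZ)
  read a, top X: go to s0, push ε → (s0, ca, Z)
  ε-move, top Z: go to s2, push XZ → (s2, ca, XZ)
  read c, top X: go to s0, push AX → (s0, a, AXZ)
  read a, top A: go to s0, push AA → (s0, ε, AAXZ)
All input consumed; M is in state s0.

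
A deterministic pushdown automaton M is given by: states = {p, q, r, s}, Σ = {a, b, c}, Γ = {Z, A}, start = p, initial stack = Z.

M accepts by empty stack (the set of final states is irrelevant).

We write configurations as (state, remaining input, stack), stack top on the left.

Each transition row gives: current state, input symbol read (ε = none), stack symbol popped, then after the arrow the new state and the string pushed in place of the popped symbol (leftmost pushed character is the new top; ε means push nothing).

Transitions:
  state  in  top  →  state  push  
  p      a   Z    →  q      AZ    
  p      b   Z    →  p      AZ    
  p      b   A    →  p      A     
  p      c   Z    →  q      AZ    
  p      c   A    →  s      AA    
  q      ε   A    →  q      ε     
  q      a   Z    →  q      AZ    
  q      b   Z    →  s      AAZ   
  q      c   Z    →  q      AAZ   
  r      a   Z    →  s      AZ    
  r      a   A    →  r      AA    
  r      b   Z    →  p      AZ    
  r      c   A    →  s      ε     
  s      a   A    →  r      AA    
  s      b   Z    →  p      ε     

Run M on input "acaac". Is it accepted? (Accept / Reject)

Reject

(p, acaac, Z) ⊢ (q, caac, AZ) ⊢ (q, caac, Z) ⊢ (q, aac, AAZ) ⊢ (q, aac, AZ) ⊢ (q, aac, Z) ⊢ (q, ac, AZ) ⊢ (q, ac, Z) ⊢ (q, c, AZ) ⊢ (q, c, Z) ⊢ (q, ε, AAZ) ⊢ (q, ε, AZ) ⊢ (q, ε, Z)
All input consumed; stack is Z, not empty, and no further ε-move applies.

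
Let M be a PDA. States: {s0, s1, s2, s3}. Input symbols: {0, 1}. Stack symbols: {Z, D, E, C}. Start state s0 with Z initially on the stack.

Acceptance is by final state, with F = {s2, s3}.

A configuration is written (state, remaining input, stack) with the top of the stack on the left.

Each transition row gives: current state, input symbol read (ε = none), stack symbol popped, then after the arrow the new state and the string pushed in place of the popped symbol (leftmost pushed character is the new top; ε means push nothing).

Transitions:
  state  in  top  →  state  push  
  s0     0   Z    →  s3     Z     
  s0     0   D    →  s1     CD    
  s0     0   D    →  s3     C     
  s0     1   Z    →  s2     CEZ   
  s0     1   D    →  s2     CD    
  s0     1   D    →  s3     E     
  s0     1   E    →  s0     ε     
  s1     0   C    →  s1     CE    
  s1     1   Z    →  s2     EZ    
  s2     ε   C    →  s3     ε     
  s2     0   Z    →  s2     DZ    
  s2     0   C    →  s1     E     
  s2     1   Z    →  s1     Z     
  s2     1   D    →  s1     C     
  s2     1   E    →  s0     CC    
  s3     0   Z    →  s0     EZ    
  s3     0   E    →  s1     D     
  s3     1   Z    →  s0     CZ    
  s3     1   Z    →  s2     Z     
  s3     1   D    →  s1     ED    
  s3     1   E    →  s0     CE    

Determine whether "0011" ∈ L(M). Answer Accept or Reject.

One accepting computation: (s0, 0011, Z) ⊢ (s3, 011, Z) ⊢ (s0, 11, EZ) ⊢ (s0, 1, Z) ⊢ (s2, ε, CEZ)
All input consumed and state s2 ∈ F.

Accept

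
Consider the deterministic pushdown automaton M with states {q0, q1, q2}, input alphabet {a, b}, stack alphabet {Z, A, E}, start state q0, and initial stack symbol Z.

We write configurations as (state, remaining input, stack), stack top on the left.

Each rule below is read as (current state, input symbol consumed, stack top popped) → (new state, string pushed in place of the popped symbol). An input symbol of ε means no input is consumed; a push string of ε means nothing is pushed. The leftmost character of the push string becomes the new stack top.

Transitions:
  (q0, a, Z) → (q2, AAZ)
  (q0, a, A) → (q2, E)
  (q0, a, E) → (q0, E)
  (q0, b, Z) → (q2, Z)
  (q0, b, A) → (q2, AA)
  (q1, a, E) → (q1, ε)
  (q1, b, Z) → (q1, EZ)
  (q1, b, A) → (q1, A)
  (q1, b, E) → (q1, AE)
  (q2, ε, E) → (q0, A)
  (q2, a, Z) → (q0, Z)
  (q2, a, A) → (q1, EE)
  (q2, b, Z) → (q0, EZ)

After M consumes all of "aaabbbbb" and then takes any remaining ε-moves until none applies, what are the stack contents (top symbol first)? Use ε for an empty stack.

(q0, aaabbbbb, Z) ⊢ (q2, aabbbbb, AAZ) ⊢ (q1, abbbbb, EEAZ) ⊢ (q1, bbbbb, EAZ) ⊢ (q1, bbbb, AEAZ) ⊢ (q1, bbb, AEAZ) ⊢ (q1, bb, AEAZ) ⊢ (q1, b, AEAZ) ⊢ (q1, ε, AEAZ)
All input consumed in state q1 with stack AEAZ.

AEAZ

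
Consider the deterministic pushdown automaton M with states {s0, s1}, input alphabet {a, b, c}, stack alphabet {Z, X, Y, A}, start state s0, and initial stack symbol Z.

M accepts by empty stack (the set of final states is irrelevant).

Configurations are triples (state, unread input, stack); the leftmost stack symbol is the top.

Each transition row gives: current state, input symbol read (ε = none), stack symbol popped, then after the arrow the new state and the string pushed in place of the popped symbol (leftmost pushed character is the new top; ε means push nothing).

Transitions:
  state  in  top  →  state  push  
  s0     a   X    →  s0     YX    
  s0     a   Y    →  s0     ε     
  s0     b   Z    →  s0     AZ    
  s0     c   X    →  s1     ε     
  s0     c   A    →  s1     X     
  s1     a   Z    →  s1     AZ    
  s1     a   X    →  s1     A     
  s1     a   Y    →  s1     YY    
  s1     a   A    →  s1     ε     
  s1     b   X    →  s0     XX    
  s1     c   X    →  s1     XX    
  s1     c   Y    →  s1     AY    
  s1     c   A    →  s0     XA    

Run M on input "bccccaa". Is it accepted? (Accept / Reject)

(s0, bccccaa, Z) ⊢ (s0, ccccaa, AZ) ⊢ (s1, cccaa, XZ) ⊢ (s1, ccaa, XXZ) ⊢ (s1, caa, XXXZ) ⊢ (s1, aa, XXXXZ) ⊢ (s1, a, AXXXZ) ⊢ (s1, ε, XXXZ)
All input consumed; stack is XXXZ, not empty, and no further ε-move applies.

Reject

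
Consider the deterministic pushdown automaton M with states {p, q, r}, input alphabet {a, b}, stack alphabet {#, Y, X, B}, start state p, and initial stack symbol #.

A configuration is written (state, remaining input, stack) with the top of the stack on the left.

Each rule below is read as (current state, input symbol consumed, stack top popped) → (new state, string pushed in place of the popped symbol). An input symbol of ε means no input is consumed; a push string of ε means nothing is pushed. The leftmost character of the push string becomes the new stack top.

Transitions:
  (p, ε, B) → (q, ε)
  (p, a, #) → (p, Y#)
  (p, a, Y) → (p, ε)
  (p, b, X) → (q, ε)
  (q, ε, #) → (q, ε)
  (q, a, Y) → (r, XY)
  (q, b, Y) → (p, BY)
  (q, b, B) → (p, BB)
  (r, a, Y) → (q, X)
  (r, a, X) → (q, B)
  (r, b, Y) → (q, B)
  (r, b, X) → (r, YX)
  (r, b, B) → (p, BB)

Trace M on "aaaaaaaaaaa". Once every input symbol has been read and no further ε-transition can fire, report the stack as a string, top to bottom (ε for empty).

(p, aaaaaaaaaaa, #)
  read a, top #: go to p, push Y# → (p, aaaaaaaaaa, Y#)
  read a, top Y: go to p, push ε → (p, aaaaaaaaa, #)
  read a, top #: go to p, push Y# → (p, aaaaaaaa, Y#)
  read a, top Y: go to p, push ε → (p, aaaaaaa, #)
  read a, top #: go to p, push Y# → (p, aaaaaa, Y#)
  read a, top Y: go to p, push ε → (p, aaaaa, #)
  read a, top #: go to p, push Y# → (p, aaaa, Y#)
  read a, top Y: go to p, push ε → (p, aaa, #)
  read a, top #: go to p, push Y# → (p, aa, Y#)
  read a, top Y: go to p, push ε → (p, a, #)
  read a, top #: go to p, push Y# → (p, ε, Y#)
All input consumed in state p with stack Y#.

Y#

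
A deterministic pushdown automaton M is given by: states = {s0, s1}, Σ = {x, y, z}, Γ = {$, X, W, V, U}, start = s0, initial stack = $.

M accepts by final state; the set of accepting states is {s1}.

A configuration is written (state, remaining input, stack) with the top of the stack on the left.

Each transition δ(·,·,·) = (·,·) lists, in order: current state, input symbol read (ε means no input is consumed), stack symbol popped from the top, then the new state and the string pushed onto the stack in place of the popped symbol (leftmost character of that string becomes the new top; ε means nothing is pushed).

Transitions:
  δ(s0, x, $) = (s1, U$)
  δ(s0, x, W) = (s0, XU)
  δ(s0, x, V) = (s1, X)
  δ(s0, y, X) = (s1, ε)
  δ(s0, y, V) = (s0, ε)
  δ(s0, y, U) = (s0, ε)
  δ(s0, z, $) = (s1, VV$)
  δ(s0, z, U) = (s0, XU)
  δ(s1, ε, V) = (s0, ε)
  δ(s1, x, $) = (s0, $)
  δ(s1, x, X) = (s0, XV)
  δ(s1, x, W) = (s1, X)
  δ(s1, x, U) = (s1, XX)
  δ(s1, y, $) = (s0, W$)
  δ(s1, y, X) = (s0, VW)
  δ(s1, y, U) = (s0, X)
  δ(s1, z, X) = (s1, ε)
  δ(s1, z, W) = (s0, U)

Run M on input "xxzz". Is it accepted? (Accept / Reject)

(s0, xxzz, $)
  read x, top $: go to s1, push U$ → (s1, xzz, U$)
  read x, top U: go to s1, push XX → (s1, zz, XX$)
  read z, top X: go to s1, push ε → (s1, z, X$)
  read z, top X: go to s1, push ε → (s1, ε, $)
All input consumed; state s1 ∈ F.

Accept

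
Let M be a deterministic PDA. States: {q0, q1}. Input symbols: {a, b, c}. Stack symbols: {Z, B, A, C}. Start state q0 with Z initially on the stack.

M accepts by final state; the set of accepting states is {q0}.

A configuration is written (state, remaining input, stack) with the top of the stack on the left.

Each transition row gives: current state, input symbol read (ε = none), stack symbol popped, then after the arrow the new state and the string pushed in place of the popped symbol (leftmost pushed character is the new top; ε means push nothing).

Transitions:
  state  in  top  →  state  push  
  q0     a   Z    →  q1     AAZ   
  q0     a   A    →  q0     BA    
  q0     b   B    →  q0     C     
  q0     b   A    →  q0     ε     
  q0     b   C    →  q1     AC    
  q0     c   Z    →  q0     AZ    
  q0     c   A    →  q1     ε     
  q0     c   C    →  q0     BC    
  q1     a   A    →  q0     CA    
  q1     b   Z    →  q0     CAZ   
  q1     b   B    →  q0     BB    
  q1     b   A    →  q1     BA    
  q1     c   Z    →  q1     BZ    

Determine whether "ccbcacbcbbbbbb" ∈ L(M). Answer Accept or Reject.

(q0, ccbcacbcbbbbbb, Z)
  read c, top Z: go to q0, push AZ → (q0, cbcacbcbbbbbb, AZ)
  read c, top A: go to q1, push ε → (q1, bcacbcbbbbbb, Z)
  read b, top Z: go to q0, push CAZ → (q0, cacbcbbbbbb, CAZ)
  read c, top C: go to q0, push BC → (q0, acbcbbbbbb, BCAZ)
No transition applies at (q0, acbcbbbbbb, BCAZ); input not fully consumed.

Reject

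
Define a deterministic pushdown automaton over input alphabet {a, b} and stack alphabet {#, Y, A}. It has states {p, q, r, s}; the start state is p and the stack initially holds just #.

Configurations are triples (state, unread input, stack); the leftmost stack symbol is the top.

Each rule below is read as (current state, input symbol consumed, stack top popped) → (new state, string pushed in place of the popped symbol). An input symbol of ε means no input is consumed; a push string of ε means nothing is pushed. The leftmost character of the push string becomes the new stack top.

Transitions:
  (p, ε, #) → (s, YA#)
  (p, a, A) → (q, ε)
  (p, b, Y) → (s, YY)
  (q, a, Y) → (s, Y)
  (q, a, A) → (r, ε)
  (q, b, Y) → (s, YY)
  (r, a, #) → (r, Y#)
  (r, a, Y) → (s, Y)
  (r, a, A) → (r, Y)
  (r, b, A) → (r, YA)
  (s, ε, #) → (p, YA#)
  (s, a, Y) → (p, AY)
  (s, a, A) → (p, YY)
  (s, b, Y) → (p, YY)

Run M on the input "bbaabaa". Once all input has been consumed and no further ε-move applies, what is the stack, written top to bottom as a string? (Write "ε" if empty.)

YYYYA#

(p, bbaabaa, #) ⊢ (s, bbaabaa, YA#) ⊢ (p, baabaa, YYA#) ⊢ (s, aabaa, YYYA#) ⊢ (p, abaa, AYYYA#) ⊢ (q, baa, YYYA#) ⊢ (s, aa, YYYYA#) ⊢ (p, a, AYYYYA#) ⊢ (q, ε, YYYYA#)
All input consumed in state q with stack YYYYA#.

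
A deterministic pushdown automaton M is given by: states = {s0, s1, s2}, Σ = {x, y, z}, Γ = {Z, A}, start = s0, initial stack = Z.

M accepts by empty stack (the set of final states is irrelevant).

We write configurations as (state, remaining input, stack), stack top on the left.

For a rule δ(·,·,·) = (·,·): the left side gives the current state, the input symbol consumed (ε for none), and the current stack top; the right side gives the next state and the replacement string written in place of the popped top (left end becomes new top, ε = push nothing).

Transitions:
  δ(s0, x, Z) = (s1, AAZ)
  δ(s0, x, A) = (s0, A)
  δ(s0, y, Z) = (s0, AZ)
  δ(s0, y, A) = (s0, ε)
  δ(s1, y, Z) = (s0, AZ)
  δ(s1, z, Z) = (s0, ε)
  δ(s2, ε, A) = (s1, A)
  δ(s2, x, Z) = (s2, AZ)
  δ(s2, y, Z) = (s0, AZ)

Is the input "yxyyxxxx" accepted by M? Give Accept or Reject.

Reject

(s0, yxyyxxxx, Z) ⊢ (s0, xyyxxxx, AZ) ⊢ (s0, yyxxxx, AZ) ⊢ (s0, yxxxx, Z) ⊢ (s0, xxxx, AZ) ⊢ (s0, xxx, AZ) ⊢ (s0, xx, AZ) ⊢ (s0, x, AZ) ⊢ (s0, ε, AZ)
All input consumed; stack is AZ, not empty, and no further ε-move applies.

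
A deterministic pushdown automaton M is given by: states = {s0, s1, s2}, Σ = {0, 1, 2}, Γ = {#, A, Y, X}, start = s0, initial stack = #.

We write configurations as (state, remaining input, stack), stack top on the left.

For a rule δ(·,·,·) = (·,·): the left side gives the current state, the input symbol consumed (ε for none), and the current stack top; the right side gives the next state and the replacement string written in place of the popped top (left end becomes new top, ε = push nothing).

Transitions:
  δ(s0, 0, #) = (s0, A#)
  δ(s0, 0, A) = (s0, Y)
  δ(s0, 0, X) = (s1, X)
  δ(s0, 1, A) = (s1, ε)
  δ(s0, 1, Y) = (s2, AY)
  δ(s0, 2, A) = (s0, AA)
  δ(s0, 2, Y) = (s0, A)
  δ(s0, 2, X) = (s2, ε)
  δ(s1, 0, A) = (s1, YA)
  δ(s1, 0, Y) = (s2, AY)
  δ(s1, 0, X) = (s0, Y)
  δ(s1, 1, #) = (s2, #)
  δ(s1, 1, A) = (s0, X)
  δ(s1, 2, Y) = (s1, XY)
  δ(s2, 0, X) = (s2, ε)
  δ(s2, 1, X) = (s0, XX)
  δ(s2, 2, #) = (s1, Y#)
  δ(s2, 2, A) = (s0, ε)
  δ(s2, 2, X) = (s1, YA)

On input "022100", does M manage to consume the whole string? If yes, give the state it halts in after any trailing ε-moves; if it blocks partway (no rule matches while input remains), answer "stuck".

s2

(s0, 022100, #)
  read 0, top #: go to s0, push A# → (s0, 22100, A#)
  read 2, top A: go to s0, push AA → (s0, 2100, AA#)
  read 2, top A: go to s0, push AA → (s0, 100, AAA#)
  read 1, top A: go to s1, push ε → (s1, 00, AA#)
  read 0, top A: go to s1, push YA → (s1, 0, YAA#)
  read 0, top Y: go to s2, push AY → (s2, ε, AYAA#)
All input consumed; M is in state s2.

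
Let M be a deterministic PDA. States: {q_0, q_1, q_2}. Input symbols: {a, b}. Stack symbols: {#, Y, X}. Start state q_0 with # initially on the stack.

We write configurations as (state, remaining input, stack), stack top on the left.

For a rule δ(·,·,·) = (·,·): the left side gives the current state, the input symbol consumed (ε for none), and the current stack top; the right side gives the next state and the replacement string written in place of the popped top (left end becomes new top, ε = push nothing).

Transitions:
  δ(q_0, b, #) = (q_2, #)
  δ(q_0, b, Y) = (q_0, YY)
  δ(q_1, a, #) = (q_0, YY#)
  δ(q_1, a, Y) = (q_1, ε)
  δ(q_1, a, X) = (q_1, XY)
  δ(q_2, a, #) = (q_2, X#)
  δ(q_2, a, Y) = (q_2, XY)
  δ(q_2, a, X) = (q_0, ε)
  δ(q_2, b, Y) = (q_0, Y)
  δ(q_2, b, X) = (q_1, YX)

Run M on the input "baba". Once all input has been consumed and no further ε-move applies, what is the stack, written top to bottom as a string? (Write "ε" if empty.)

(q_0, baba, #) ⊢ (q_2, aba, #) ⊢ (q_2, ba, X#) ⊢ (q_1, a, YX#) ⊢ (q_1, ε, X#)
All input consumed in state q_1 with stack X#.

X#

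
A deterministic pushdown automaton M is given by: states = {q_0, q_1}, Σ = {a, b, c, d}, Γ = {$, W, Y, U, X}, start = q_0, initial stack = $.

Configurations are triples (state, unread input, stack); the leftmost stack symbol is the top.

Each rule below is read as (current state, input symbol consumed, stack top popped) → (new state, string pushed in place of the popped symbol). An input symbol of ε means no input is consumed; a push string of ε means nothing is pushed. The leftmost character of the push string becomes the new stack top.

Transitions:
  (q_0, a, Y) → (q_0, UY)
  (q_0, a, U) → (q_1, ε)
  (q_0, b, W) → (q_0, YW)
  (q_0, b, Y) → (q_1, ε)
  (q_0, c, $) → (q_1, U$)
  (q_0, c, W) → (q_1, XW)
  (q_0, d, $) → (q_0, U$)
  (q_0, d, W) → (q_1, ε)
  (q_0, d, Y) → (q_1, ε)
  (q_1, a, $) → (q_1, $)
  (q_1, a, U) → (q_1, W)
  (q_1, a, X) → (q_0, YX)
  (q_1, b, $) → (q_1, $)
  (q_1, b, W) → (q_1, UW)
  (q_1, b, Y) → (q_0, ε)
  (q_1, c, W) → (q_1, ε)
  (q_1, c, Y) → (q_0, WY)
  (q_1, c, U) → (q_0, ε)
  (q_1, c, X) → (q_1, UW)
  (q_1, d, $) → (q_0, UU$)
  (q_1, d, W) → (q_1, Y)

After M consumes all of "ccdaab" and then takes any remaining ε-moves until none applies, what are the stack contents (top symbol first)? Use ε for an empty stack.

$

(q_0, ccdaab, $)
  read c, top $: go to q_1, push U$ → (q_1, cdaab, U$)
  read c, top U: go to q_0, push ε → (q_0, daab, $)
  read d, top $: go to q_0, push U$ → (q_0, aab, U$)
  read a, top U: go to q_1, push ε → (q_1, ab, $)
  read a, top $: go to q_1, push $ → (q_1, b, $)
  read b, top $: go to q_1, push $ → (q_1, ε, $)
All input consumed in state q_1 with stack $.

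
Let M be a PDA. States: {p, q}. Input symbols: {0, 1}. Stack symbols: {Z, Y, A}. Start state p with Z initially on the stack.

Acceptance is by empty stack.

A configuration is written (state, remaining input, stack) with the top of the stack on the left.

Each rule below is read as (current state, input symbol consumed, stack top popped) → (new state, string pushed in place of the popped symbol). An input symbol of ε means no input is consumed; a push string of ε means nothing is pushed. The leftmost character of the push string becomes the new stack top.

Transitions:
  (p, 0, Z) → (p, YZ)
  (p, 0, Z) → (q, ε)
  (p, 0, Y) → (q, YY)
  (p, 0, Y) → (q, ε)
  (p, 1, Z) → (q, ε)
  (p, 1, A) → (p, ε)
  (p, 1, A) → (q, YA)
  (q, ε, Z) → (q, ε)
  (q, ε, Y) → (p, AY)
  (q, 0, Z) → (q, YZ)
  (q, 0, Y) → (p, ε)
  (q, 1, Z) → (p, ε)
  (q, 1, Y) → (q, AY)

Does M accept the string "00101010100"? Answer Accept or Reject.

Reject

No computation consumes all input and empties the stack.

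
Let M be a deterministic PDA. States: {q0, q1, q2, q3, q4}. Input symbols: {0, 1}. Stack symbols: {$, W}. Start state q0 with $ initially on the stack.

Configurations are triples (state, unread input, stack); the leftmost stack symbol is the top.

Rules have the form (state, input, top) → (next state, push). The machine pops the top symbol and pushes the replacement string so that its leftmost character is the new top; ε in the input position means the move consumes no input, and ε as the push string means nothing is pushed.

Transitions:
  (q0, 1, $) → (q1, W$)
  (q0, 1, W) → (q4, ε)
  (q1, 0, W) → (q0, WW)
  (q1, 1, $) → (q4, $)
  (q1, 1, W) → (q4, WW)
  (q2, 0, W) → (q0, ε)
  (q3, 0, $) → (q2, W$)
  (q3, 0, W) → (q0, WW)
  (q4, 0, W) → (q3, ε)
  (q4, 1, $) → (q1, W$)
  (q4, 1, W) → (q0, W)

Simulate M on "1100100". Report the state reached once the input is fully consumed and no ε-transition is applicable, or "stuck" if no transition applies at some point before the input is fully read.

(q0, 1100100, $)
  read 1, top $: go to q1, push W$ → (q1, 100100, W$)
  read 1, top W: go to q4, push WW → (q4, 00100, WW$)
  read 0, top W: go to q3, push ε → (q3, 0100, W$)
  read 0, top W: go to q0, push WW → (q0, 100, WW$)
  read 1, top W: go to q4, push ε → (q4, 00, W$)
  read 0, top W: go to q3, push ε → (q3, 0, $)
  read 0, top $: go to q2, push W$ → (q2, ε, W$)
All input consumed; M is in state q2.

q2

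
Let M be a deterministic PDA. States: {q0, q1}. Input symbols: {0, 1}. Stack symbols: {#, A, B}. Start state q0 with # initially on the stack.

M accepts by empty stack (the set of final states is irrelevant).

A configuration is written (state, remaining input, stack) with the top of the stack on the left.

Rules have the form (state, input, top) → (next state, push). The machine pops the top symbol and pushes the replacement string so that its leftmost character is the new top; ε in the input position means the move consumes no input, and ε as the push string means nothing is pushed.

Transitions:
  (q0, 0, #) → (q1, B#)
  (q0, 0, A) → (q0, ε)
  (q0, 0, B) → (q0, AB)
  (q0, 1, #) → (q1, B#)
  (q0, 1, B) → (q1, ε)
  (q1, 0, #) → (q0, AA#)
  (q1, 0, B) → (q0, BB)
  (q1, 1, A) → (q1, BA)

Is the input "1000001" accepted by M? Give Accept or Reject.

Reject

(q0, 1000001, #) ⊢ (q1, 000001, B#) ⊢ (q0, 00001, BB#) ⊢ (q0, 0001, ABB#) ⊢ (q0, 001, BB#) ⊢ (q0, 01, ABB#) ⊢ (q0, 1, BB#) ⊢ (q1, ε, B#)
All input consumed; stack is B#, not empty, and no further ε-move applies.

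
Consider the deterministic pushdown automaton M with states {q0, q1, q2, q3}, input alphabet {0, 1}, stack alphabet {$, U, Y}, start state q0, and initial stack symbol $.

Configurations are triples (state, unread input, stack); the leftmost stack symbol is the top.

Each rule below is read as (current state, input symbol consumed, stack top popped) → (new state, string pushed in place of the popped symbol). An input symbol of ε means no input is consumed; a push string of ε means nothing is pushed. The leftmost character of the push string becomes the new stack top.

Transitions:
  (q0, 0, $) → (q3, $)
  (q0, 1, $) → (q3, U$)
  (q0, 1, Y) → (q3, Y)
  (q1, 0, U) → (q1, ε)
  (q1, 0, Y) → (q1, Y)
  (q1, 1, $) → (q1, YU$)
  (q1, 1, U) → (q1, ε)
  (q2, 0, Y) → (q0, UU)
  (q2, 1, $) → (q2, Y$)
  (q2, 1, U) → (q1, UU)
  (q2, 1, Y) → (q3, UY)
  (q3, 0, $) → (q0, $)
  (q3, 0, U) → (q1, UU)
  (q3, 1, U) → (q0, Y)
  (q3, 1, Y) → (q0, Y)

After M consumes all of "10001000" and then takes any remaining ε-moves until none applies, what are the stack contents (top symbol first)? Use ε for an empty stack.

YU$

(q0, 10001000, $)
  read 1, top $: go to q3, push U$ → (q3, 0001000, U$)
  read 0, top U: go to q1, push UU → (q1, 001000, UU$)
  read 0, top U: go to q1, push ε → (q1, 01000, U$)
  read 0, top U: go to q1, push ε → (q1, 1000, $)
  read 1, top $: go to q1, push YU$ → (q1, 000, YU$)
  read 0, top Y: go to q1, push Y → (q1, 00, YU$)
  read 0, top Y: go to q1, push Y → (q1, 0, YU$)
  read 0, top Y: go to q1, push Y → (q1, ε, YU$)
All input consumed in state q1 with stack YU$.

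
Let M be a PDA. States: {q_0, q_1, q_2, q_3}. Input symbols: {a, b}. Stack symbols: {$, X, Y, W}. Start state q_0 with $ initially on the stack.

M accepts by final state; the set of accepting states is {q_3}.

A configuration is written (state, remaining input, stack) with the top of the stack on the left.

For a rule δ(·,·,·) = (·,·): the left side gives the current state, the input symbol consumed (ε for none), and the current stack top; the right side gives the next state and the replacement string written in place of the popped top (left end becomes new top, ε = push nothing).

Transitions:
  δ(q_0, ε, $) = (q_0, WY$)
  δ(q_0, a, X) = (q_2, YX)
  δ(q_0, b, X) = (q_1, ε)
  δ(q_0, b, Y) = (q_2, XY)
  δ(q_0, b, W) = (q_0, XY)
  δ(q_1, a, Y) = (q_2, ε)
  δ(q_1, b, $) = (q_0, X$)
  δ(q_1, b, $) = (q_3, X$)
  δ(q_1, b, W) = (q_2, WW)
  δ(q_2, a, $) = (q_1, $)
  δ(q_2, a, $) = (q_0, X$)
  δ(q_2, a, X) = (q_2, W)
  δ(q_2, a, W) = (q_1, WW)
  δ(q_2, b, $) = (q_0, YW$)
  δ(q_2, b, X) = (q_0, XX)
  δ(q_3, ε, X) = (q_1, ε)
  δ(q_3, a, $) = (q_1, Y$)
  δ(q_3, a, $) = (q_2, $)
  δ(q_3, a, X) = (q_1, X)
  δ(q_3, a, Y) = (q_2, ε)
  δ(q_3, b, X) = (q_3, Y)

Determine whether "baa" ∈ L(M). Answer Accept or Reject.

No computation consumes all input and reaches a final state.

Reject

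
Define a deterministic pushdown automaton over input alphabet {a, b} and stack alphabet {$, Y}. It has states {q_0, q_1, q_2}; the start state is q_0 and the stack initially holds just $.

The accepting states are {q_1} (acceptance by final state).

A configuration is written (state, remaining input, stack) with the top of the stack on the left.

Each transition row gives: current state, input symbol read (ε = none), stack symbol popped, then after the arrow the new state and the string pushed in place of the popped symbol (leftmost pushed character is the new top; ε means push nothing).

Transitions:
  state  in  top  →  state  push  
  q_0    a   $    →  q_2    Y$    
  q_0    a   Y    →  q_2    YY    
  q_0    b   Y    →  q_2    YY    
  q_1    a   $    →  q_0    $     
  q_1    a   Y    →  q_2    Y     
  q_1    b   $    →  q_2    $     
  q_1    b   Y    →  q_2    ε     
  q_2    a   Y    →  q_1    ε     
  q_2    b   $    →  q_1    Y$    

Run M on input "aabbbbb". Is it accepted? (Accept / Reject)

Reject

(q_0, aabbbbb, $)
  read a, top $: go to q_2, push Y$ → (q_2, abbbbb, Y$)
  read a, top Y: go to q_1, push ε → (q_1, bbbbb, $)
  read b, top $: go to q_2, push $ → (q_2, bbbb, $)
  read b, top $: go to q_1, push Y$ → (q_1, bbb, Y$)
  read b, top Y: go to q_2, push ε → (q_2, bb, $)
  read b, top $: go to q_1, push Y$ → (q_1, b, Y$)
  read b, top Y: go to q_2, push ε → (q_2, ε, $)
All input consumed; state q_2 ∉ F and no further ε-move applies.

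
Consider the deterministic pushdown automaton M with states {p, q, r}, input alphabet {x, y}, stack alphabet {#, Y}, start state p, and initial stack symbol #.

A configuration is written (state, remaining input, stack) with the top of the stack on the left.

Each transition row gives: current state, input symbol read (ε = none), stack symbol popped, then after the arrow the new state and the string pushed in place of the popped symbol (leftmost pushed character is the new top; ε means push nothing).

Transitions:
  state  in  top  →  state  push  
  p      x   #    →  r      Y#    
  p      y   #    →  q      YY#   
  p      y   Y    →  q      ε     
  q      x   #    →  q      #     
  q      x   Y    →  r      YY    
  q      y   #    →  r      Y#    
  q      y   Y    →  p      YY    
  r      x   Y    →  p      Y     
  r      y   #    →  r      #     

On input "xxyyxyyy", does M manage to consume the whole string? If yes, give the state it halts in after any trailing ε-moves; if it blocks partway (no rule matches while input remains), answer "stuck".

(p, xxyyxyyy, #)
  read x, top #: go to r, push Y# → (r, xyyxyyy, Y#)
  read x, top Y: go to p, push Y → (p, yyxyyy, Y#)
  read y, top Y: go to q, push ε → (q, yxyyy, #)
  read y, top #: go to r, push Y# → (r, xyyy, Y#)
  read x, top Y: go to p, push Y → (p, yyy, Y#)
  read y, top Y: go to q, push ε → (q, yy, #)
  read y, top #: go to r, push Y# → (r, y, Y#)
No transition for (r, y, top Y); M blocks with input y remaining.

stuck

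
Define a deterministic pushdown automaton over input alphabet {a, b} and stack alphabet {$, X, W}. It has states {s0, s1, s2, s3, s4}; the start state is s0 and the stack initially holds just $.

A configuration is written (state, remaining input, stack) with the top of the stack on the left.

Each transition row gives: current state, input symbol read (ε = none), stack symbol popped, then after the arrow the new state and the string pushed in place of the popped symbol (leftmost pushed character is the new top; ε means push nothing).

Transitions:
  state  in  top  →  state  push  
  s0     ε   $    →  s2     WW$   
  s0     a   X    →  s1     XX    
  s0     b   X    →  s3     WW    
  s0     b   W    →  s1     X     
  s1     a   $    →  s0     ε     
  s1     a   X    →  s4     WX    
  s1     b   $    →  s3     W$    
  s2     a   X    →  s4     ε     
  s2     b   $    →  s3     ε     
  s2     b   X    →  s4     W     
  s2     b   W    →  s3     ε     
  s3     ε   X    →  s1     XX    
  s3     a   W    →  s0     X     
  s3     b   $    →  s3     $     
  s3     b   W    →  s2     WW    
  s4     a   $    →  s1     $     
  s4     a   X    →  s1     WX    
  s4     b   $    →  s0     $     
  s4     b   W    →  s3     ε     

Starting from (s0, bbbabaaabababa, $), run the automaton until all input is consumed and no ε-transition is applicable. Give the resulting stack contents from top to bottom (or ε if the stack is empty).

WXXXXXW$

(s0, bbbabaaabababa, $)
  ε-move, top $: go to s2, push WW$ → (s2, bbbabaaabababa, WW$)
  read b, top W: go to s3, push ε → (s3, bbabaaabababa, W$)
  read b, top W: go to s2, push WW → (s2, babaaabababa, WW$)
  read b, top W: go to s3, push ε → (s3, abaaabababa, W$)
  read a, top W: go to s0, push X → (s0, baaabababa, X$)
  read b, top X: go to s3, push WW → (s3, aaabababa, WW$)
  read a, top W: go to s0, push X → (s0, aabababa, XW$)
  read a, top X: go to s1, push XX → (s1, abababa, XXW$)
  read a, top X: go to s4, push WX → (s4, bababa, WXXW$)
  read b, top W: go to s3, push ε → (s3, ababa, XXW$)
  ε-move, top X: go to s1, push XX → (s1, ababa, XXXW$)
  read a, top X: go to s4, push WX → (s4, baba, WXXXW$)
  read b, top W: go to s3, push ε → (s3, aba, XXXW$)
  ε-move, top X: go to s1, push XX → (s1, aba, XXXXW$)
  read a, top X: go to s4, push WX → (s4, ba, WXXXXW$)
  read b, top W: go to s3, push ε → (s3, a, XXXXW$)
  ε-move, top X: go to s1, push XX → (s1, a, XXXXXW$)
  read a, top X: go to s4, push WX → (s4, ε, WXXXXXW$)
All input consumed in state s4 with stack WXXXXXW$.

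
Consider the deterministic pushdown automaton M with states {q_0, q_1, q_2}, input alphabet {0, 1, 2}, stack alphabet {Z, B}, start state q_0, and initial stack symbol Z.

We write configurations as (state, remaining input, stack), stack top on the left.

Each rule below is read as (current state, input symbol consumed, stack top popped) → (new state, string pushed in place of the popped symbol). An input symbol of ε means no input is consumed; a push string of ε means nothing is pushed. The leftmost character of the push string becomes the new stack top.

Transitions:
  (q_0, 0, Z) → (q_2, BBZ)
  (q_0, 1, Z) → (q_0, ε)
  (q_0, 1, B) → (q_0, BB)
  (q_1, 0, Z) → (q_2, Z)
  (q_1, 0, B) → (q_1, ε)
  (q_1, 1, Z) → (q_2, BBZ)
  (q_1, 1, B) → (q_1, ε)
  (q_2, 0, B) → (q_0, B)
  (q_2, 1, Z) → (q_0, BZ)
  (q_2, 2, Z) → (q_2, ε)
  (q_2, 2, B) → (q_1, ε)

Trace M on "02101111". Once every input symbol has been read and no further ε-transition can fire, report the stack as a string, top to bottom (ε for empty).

BBBBZ

(q_0, 02101111, Z) ⊢ (q_2, 2101111, BBZ) ⊢ (q_1, 101111, BZ) ⊢ (q_1, 01111, Z) ⊢ (q_2, 1111, Z) ⊢ (q_0, 111, BZ) ⊢ (q_0, 11, BBZ) ⊢ (q_0, 1, BBBZ) ⊢ (q_0, ε, BBBBZ)
All input consumed in state q_0 with stack BBBBZ.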